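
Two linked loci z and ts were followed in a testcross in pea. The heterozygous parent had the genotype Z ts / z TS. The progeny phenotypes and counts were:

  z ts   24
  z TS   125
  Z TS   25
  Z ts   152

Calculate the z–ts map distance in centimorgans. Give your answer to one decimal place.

15.0 centimorgans

The recombinant classes are Z TS and z ts: 25 + 24 = 49.
Recombination frequency = 49/326 = 0.1503 ≈ 15.0%, i.e. 15.0 centimorgans.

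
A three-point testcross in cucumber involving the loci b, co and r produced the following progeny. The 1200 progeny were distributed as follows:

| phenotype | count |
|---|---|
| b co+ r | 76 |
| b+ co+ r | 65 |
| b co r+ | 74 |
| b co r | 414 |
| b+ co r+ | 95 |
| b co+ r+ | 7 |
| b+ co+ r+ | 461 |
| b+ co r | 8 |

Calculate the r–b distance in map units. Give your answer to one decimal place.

The two most frequent reciprocal classes, b+ co+ r+ and b co r, are the parental types, so the F1 was b+ co+ r+ / b co r.
The two rarest classes, b co+ r+ and b+ co r, are the double crossovers. Comparing them with the parentals, only the b allele has switched, so b is the middle locus and the order is co – b – r.
Crossovers in the b–r interval produce the single-crossover classes b+ co+ r and b co r+ (65 + 74 = 139) plus the double crossovers (15).
RF(b–r) = (139 + 15) / 1200 = 154/1200 = 0.1283 → 12.8 map units.

12.8 map units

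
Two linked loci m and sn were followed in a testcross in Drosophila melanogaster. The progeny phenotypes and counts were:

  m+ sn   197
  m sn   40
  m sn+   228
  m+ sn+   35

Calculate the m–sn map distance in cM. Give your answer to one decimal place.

15.0 cM

The two most frequent classes, m+ sn (197) and m sn+ (228), are the parental types, so the F1 was m+ sn / m sn+.
The recombinant classes are m+ sn+ and m sn: 35 + 40 = 75.
Recombination frequency = 75/500 = 0.1500 ≈ 15.0%, i.e. 15.0 cM.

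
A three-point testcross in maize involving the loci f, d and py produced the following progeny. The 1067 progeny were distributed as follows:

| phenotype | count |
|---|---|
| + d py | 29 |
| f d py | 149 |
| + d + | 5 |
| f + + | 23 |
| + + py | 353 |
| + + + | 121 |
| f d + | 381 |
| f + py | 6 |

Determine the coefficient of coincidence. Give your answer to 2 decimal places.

0.66

The two most frequent reciprocal classes, + + py and f d +, are the parental types, so the F1 was + + py / f d +.
The two rarest classes, f + py and + d +, are the double crossovers. Comparing them with the parentals, only the f allele has switched, so f is the middle locus and the order is py – f – d.
py–f: (270 + 11)/1067 = 0.2634; f–d: (52 + 11)/1067 = 0.0590.
Expected DCO frequency = 0.2634 × 0.0590 ≈ 0.01554; observed = 11/1067 ≈ 0.01031.
Coefficient of coincidence = 0.01031/0.01554 ≈ 0.66.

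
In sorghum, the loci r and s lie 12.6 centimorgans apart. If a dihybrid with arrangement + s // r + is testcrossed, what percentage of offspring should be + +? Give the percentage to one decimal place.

A map distance of 12.6 centimorgans corresponds to a recombination frequency of 0.126.
The F1 is + s / r +, so + + is a recombinant gamete class with expected frequency r/2 = 0.126/2 = 0.0630.
That is 0.0630 = 6.3% of the progeny.

6.3%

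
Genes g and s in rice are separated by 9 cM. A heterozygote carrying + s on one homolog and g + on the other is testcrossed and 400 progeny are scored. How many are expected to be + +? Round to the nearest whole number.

18

A map distance of 9 cM corresponds to a recombination frequency of 0.090.
The F1 is + s / g +, so + + is a recombinant gamete class with expected frequency r/2 = 0.090/2 = 0.0450.
Expected number = 0.0450 × 400 = 18.00 ≈ 18.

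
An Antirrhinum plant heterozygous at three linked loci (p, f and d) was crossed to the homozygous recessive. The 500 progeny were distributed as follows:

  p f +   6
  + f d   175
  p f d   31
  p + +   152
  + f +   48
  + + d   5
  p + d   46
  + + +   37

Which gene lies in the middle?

The two most frequent reciprocal classes, + f d and p + +, are the parental types, so the F1 was + f d / p + +.
The two rarest classes, + + d and p f +, are the double crossovers. Comparing them with the parentals, only the f allele has switched, so f is the middle locus and the order is p – f – d.

f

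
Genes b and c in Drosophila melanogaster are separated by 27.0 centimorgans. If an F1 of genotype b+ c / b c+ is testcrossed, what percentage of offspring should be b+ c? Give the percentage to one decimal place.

36.5%

A map distance of 27.0 centimorgans corresponds to a recombination frequency of 0.270.
The F1 is b+ c / b c+, so b+ c is a parental gamete class with expected frequency (1 − r)/2 = 0.730/2 = 0.3650.
That is 0.3650 = 36.5% of the progeny.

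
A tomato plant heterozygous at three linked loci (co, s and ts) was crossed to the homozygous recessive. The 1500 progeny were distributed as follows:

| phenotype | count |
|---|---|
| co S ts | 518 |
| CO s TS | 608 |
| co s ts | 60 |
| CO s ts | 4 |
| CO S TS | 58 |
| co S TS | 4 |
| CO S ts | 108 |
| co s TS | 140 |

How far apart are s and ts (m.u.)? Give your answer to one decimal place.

8.4 m.u.

The two most frequent reciprocal classes, co S ts and CO s TS, are the parental types, so the F1 was co S ts / CO s TS.
The two rarest classes, co S TS and CO s ts, are the double crossovers. Comparing them with the parentals, only the ts allele has switched, so ts is the middle locus and the order is co – ts – s.
Crossovers in the ts–s interval produce the single-crossover classes co s ts and CO S TS (60 + 58 = 118) plus the double crossovers (8).
RF(ts–s) = (118 + 8) / 1500 = 126/1500 = 0.0840 → 8.4 m.u.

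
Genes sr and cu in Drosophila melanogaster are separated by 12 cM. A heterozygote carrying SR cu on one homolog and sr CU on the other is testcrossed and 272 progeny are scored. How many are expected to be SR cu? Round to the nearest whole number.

120

A map distance of 12 cM corresponds to a recombination frequency of 0.120.
The F1 is SR cu / sr CU, so SR cu is a parental gamete class with expected frequency (1 − r)/2 = 0.880/2 = 0.4400.
Expected number = 0.4400 × 272 = 119.68 ≈ 120.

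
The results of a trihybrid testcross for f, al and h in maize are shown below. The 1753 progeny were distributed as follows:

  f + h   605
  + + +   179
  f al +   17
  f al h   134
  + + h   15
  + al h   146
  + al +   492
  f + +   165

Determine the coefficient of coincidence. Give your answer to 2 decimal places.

The two most frequent reciprocal classes, f + h and + al +, are the parental types, so the F1 was f + h / + al +.
The two rarest classes, + + h and f al +, are the double crossovers. Comparing them with the parentals, only the f allele has switched, so f is the middle locus and the order is al – f – h.
al–f: (313 + 32)/1753 = 0.1968; f–h: (311 + 32)/1753 = 0.1957.
Expected DCO frequency = 0.1968 × 0.1957 ≈ 0.03851; observed = 32/1753 ≈ 0.01825.
Coefficient of coincidence = 0.01825/0.03851 ≈ 0.47.

0.47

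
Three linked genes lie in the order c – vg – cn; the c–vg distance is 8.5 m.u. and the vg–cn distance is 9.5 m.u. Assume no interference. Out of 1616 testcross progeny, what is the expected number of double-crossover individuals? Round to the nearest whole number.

13

Map distances give recombination frequencies of 0.085 and 0.095 for the two intervals.
With no interference, expected double-crossover frequency = 0.085 × 0.095 = 0.00808.
Expected number = 0.00808 × 1616 = 13.05 ≈ 13.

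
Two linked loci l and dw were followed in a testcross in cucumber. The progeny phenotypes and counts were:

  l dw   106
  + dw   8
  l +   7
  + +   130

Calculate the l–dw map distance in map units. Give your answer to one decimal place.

The two most frequent classes, + + (130) and l dw (106), are the parental types, so the F1 was + + / l dw.
The recombinant classes are + dw and l +: 8 + 7 = 15.
Recombination frequency = 15/251 = 0.0598 ≈ 6.0%, i.e. 6.0 map units.

6.0 map units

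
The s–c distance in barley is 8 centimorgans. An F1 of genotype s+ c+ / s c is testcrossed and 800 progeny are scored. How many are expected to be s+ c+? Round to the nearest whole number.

368

A map distance of 8 centimorgans corresponds to a recombination frequency of 0.080.
The F1 is s+ c+ / s c, so s+ c+ is a parental gamete class with expected frequency (1 − r)/2 = 0.920/2 = 0.4600.
Expected number = 0.4600 × 800 = 368.00 ≈ 368.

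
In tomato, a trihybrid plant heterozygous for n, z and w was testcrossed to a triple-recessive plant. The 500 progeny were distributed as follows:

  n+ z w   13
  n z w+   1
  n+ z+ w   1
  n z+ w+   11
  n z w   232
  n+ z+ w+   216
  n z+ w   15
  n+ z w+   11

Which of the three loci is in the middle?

The two most frequent reciprocal classes, n+ z+ w+ and n z w, are the parental types, so the F1 was n+ z+ w+ / n z w.
The two rarest classes, n+ z+ w and n z w+, are the double crossovers. Comparing them with the parentals, only the w allele has switched, so w is the middle locus and the order is n – w – z.

w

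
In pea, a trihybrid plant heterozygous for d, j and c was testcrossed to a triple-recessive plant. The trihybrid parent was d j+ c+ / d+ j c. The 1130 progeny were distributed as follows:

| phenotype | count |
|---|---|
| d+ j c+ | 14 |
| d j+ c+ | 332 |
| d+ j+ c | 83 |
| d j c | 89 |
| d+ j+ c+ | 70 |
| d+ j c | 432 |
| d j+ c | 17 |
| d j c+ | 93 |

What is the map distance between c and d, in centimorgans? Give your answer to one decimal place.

The two rarest classes, d j+ c and d+ j c+, are the double crossovers. Comparing them with the parentals, only the c allele has switched, so c is the middle locus and the order is j – c – d.
Crossovers in the c–d interval produce the single-crossover classes d+ j+ c+ and d j c (70 + 89 = 159) plus the double crossovers (31).
RF(c–d) = (159 + 31) / 1130 = 190/1130 = 0.1681 → 16.8 centimorgans.

16.8 centimorgans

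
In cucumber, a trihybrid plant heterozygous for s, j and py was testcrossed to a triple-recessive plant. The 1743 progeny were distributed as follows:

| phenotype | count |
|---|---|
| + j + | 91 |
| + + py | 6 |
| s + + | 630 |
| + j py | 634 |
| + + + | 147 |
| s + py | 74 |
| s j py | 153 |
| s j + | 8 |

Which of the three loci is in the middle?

The two most frequent reciprocal classes, s + + and + j py, are the parental types, so the F1 was s + + / + j py.
The two rarest classes, s j + and + + py, are the double crossovers. Comparing them with the parentals, only the j allele has switched, so j is the middle locus and the order is py – j – s.

j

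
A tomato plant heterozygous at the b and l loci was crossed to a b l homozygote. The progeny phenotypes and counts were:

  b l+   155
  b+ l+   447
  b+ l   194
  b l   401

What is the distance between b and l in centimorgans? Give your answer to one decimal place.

The two most frequent classes, b+ l+ (447) and b l (401), are the parental types, so the F1 was b+ l+ / b l.
The recombinant classes are b+ l and b l+: 194 + 155 = 349.
Recombination frequency = 349/1197 = 0.2916 ≈ 29.2%, i.e. 29.2 centimorgans.

29.2 centimorgans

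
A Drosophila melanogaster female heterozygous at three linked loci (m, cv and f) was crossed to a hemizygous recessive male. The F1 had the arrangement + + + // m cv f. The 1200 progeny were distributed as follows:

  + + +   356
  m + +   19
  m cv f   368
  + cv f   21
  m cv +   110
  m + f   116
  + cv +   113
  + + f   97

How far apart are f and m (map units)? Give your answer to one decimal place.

20.6 map units

The two rarest classes, m + + and + cv f, are the double crossovers. Comparing them with the parentals, only the m allele has switched, so m is the middle locus and the order is cv – m – f.
Crossovers in the m–f interval produce the single-crossover classes + + f and m cv + (97 + 110 = 207) plus the double crossovers (40).
RF(m–f) = (207 + 40) / 1200 = 247/1200 = 0.2058 → 20.6 map units.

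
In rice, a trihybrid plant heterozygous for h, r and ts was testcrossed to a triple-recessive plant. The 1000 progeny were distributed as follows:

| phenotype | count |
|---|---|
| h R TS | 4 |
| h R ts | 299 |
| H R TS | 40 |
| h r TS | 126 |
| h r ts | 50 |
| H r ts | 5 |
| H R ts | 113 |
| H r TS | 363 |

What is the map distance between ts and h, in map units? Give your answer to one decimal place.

The two most frequent reciprocal classes, h R ts and H r TS, are the parental types, so the F1 was h R ts / H r TS.
The two rarest classes, h R TS and H r ts, are the double crossovers. Comparing them with the parentals, only the ts allele has switched, so ts is the middle locus and the order is h – ts – r.
Crossovers in the h–ts interval produce the single-crossover classes H R ts and h r TS (113 + 126 = 239) plus the double crossovers (9).
RF(h–ts) = (239 + 9) / 1000 = 248/1000 = 0.2480 → 24.8 map units.

24.8 map units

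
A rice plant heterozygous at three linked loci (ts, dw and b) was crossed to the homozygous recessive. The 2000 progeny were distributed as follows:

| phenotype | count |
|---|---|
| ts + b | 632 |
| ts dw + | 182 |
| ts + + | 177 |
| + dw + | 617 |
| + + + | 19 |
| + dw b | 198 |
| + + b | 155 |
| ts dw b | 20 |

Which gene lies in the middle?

The two most frequent reciprocal classes, ts + b and + dw +, are the parental types, so the F1 was ts + b / + dw +.
The two rarest classes, ts dw b and + + +, are the double crossovers. Comparing them with the parentals, only the dw allele has switched, so dw is the middle locus and the order is b – dw – ts.

dw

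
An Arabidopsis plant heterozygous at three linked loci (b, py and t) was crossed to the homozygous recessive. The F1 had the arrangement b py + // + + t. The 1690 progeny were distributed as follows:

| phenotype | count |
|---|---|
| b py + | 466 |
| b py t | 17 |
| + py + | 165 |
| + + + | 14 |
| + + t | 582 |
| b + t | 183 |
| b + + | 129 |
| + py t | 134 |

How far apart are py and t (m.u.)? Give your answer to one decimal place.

17.4 m.u.

The two rarest classes, b py t and + + +, are the double crossovers. Comparing them with the parentals, only the t allele has switched, so t is the middle locus and the order is py – t – b.
Crossovers in the py–t interval produce the single-crossover classes b + + and + py t (129 + 134 = 263) plus the double crossovers (31).
RF(py–t) = (263 + 31) / 1690 = 294/1690 = 0.1740 → 17.4 m.u.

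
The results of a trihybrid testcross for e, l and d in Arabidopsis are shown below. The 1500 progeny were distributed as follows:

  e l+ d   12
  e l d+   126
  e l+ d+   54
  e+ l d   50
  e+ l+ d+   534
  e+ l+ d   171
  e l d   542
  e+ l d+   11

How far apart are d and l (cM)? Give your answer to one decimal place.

21.3 cM

The two most frequent reciprocal classes, e l d and e+ l+ d+, are the parental types, so the F1 was e l d / e+ l+ d+.
The two rarest classes, e l+ d and e+ l d+, are the double crossovers. Comparing them with the parentals, only the l allele has switched, so l is the middle locus and the order is e – l – d.
Crossovers in the l–d interval produce the single-crossover classes e l d+ and e+ l+ d (126 + 171 = 297) plus the double crossovers (23).
RF(l–d) = (297 + 23) / 1500 = 320/1500 = 0.2133 → 21.3 cM.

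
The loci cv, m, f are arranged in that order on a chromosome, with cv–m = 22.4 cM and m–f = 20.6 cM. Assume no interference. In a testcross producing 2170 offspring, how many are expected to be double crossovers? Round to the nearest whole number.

100

Map distances give recombination frequencies of 0.224 and 0.206 for the two intervals.
With no interference, expected double-crossover frequency = 0.224 × 0.206 = 0.04614.
Expected number = 0.04614 × 2170 = 100.13 ≈ 100.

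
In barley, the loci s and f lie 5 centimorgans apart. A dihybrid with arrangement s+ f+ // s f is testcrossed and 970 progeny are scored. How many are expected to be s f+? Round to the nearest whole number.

24

A map distance of 5 centimorgans corresponds to a recombination frequency of 0.050.
The F1 is s+ f+ / s f, so s f+ is a recombinant gamete class with expected frequency r/2 = 0.050/2 = 0.0250.
Expected number = 0.0250 × 970 = 24.25 ≈ 24.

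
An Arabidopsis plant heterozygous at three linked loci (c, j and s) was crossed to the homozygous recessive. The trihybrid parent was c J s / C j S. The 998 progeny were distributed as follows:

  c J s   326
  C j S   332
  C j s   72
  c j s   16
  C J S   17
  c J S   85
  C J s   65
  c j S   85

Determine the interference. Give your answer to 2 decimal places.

The two rarest classes, c j s and C J S, are the double crossovers. Comparing them with the parentals, only the j allele has switched, so j is the middle locus and the order is s – j – c.
s–j: (157 + 33)/998 = 0.1904; j–c: (150 + 33)/998 = 0.1834.
Expected DCO frequency = 0.1904 × 0.1834 ≈ 0.03492; observed = 33/998 ≈ 0.03307.
Coefficient of coincidence = 0.03307/0.03492 ≈ 0.95; interference = 1 − 0.95 = 0.05.

0.05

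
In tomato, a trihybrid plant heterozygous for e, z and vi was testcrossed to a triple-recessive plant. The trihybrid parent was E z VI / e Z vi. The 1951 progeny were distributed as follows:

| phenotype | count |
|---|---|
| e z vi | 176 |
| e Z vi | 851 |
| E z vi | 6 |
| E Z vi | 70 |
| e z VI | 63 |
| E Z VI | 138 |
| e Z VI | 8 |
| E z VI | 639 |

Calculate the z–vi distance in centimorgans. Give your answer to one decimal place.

16.8 centimorgans

The two rarest classes, E z vi and e Z VI, are the double crossovers. Comparing them with the parentals, only the vi allele has switched, so vi is the middle locus and the order is e – vi – z.
Crossovers in the vi–z interval produce the single-crossover classes E Z VI and e z vi (138 + 176 = 314) plus the double crossovers (14).
RF(vi–z) = (314 + 14) / 1951 = 328/1951 = 0.1681 → 16.8 centimorgans.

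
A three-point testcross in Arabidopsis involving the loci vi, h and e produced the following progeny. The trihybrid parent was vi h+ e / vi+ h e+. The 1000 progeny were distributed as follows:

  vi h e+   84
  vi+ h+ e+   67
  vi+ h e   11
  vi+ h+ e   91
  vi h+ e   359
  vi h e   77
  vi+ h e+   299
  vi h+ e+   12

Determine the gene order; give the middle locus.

e

The two rarest classes, vi h+ e+ and vi+ h e, are the double crossovers. Comparing them with the parentals, only the e allele has switched, so e is the middle locus and the order is vi – e – h.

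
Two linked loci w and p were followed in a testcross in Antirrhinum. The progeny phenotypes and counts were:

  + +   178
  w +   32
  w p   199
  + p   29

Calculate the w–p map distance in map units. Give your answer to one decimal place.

The two most frequent classes, + + (178) and w p (199), are the parental types, so the F1 was + + / w p.
The recombinant classes are + p and w +: 29 + 32 = 61.
Recombination frequency = 61/438 = 0.1393 ≈ 13.9%, i.e. 13.9 map units.

13.9 map units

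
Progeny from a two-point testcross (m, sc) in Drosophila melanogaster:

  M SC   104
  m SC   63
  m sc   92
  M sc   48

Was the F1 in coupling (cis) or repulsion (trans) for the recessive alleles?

The two most frequent classes are M SC (104) and m sc (92); these are the parental (non-recombinant) types.
So the F1 carried M SC on one chromosome and m sc on the other — the recessive alleles are on the same chromosome (cis / coupling).

cis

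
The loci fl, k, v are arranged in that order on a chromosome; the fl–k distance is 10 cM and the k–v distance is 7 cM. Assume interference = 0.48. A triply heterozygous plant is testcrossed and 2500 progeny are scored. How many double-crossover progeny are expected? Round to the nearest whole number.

Map distances give recombination frequencies of 0.100 and 0.070 for the two intervals.
With interference 0.48 (so coincidence = 0.52), expected double-crossover frequency = 0.100 × 0.070 × 0.52 = 0.00364.
Expected number = 0.00364 × 2500 = 9.10 ≈ 9.

9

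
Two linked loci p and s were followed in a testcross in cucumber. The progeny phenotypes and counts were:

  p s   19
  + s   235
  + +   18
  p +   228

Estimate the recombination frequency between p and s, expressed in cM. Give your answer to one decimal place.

The two most frequent classes, + s (235) and p + (228), are the parental types, so the F1 was + s / p +.
The recombinant classes are + + and p s: 18 + 19 = 37.
Recombination frequency = 37/500 = 0.0740 ≈ 7.4%, i.e. 7.4 cM.

7.4 cM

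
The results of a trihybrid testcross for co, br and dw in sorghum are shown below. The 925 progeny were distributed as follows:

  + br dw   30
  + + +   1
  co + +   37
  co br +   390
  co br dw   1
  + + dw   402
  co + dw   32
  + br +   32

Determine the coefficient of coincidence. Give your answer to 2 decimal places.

0.41

The two most frequent reciprocal classes, co br + and + + dw, are the parental types, so the F1 was co br + / + + dw.
The two rarest classes, co br dw and + + +, are the double crossovers. Comparing them with the parentals, only the dw allele has switched, so dw is the middle locus and the order is co – dw – br.
co–dw: (64 + 2)/925 = 0.0714; dw–br: (67 + 2)/925 = 0.0746.
Expected DCO frequency = 0.0714 × 0.0746 ≈ 0.00533; observed = 2/925 ≈ 0.00216.
Coefficient of coincidence = 0.00216/0.00533 ≈ 0.41.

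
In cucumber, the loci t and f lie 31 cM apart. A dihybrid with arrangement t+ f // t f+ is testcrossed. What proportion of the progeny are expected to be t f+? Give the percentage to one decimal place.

34.5%

A map distance of 31 cM corresponds to a recombination frequency of 0.310.
The F1 is t+ f / t f+, so t f+ is a parental gamete class with expected frequency (1 − r)/2 = 0.690/2 = 0.3450.
That is 0.3450 = 34.5% of the progeny.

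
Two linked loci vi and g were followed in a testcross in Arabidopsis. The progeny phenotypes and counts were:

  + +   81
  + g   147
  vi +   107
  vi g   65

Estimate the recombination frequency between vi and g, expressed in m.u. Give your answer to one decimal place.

The two most frequent classes, + g (147) and vi + (107), are the parental types, so the F1 was + g / vi +.
The recombinant classes are + + and vi g: 81 + 65 = 146.
Recombination frequency = 146/400 = 0.3650 ≈ 36.5%, i.e. 36.5 m.u.

36.5 m.u.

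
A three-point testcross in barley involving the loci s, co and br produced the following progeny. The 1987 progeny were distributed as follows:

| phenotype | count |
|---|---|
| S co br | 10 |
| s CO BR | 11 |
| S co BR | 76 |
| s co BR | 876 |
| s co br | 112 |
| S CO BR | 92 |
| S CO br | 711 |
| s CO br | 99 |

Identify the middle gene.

co

The two most frequent reciprocal classes, s co BR and S CO br, are the parental types, so the F1 was s co BR / S CO br.
The two rarest classes, s CO BR and S co br, are the double crossovers. Comparing them with the parentals, only the co allele has switched, so co is the middle locus and the order is br – co – s.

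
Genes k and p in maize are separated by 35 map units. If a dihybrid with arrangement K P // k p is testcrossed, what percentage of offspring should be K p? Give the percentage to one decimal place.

A map distance of 35 map units corresponds to a recombination frequency of 0.350.
The F1 is K P / k p, so K p is a recombinant gamete class with expected frequency r/2 = 0.350/2 = 0.1750.
That is 0.1750 = 17.5% of the progeny.

17.5%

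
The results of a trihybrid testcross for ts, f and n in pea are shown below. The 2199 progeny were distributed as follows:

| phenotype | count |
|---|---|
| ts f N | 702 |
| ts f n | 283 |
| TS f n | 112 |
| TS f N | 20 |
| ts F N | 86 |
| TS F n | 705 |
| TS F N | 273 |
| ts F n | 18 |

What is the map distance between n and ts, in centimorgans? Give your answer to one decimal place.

The two most frequent reciprocal classes, TS F n and ts f N, are the parental types, so the F1 was TS F n / ts f N.
The two rarest classes, ts F n and TS f N, are the double crossovers. Comparing them with the parentals, only the ts allele has switched, so ts is the middle locus and the order is f – ts – n.
Crossovers in the ts–n interval produce the single-crossover classes TS F N and ts f n (273 + 283 = 556) plus the double crossovers (38).
RF(ts–n) = (556 + 38) / 2199 = 594/2199 = 0.2701 → 27.0 centimorgans.

27.0 centimorgans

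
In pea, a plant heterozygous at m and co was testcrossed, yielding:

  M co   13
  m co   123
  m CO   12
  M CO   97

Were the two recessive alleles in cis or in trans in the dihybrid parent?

cis

The two most frequent classes are M CO (97) and m co (123); these are the parental (non-recombinant) types.
So the F1 carried M CO on one chromosome and m co on the other — the recessive alleles are on the same chromosome (cis / coupling).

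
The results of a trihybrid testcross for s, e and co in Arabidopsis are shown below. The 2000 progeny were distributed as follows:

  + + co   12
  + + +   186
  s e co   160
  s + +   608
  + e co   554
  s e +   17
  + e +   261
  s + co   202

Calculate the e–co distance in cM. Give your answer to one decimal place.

24.6 cM

The two most frequent reciprocal classes, + e co and s + +, are the parental types, so the F1 was + e co / s + +.
The two rarest classes, + + co and s e +, are the double crossovers. Comparing them with the parentals, only the e allele has switched, so e is the middle locus and the order is s – e – co.
Crossovers in the e–co interval produce the single-crossover classes + e + and s + co (261 + 202 = 463) plus the double crossovers (29).
RF(e–co) = (463 + 29) / 2000 = 492/2000 = 0.2460 → 24.6 cM.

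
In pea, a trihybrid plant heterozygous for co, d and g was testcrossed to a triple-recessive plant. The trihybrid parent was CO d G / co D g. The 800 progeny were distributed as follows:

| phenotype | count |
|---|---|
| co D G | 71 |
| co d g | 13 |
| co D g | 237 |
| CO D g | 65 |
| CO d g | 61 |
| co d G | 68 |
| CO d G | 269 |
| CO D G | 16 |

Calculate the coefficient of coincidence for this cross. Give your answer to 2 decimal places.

The two rarest classes, CO D G and co d g, are the double crossovers. Comparing them with the parentals, only the d allele has switched, so d is the middle locus and the order is g – d – co.
g–d: (132 + 29)/800 = 0.2013; d–co: (133 + 29)/800 = 0.2025.
Expected DCO frequency = 0.2013 × 0.2025 ≈ 0.04076; observed = 29/800 ≈ 0.03625.
Coefficient of coincidence = 0.03625/0.04076 ≈ 0.89.

0.89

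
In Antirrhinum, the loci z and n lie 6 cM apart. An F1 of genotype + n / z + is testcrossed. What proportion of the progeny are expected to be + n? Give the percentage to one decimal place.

A map distance of 6 cM corresponds to a recombination frequency of 0.060.
The F1 is + n / z +, so + n is a parental gamete class with expected frequency (1 − r)/2 = 0.940/2 = 0.4700.
That is 0.4700 = 47.0% of the progeny.

47.0%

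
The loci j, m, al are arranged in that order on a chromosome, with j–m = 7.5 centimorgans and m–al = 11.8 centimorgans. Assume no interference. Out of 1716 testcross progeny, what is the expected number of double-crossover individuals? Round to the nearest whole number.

15

Map distances give recombination frequencies of 0.075 and 0.118 for the two intervals.
With no interference, expected double-crossover frequency = 0.075 × 0.118 = 0.00885.
Expected number = 0.00885 × 1716 = 15.19 ≈ 15.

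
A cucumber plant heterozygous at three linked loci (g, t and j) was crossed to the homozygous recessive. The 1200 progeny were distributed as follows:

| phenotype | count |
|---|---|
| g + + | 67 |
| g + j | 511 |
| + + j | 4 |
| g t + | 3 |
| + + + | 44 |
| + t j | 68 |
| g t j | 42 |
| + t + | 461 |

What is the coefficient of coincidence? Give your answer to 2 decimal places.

The two most frequent reciprocal classes, g + j and + t +, are the parental types, so the F1 was g + j / + t +.
The two rarest classes, + + j and g t +, are the double crossovers. Comparing them with the parentals, only the g allele has switched, so g is the middle locus and the order is t – g – j.
t–g: (86 + 7)/1200 = 0.0775; g–j: (135 + 7)/1200 = 0.1183.
Expected DCO frequency = 0.0775 × 0.1183 ≈ 0.00917; observed = 7/1200 ≈ 0.00583.
Coefficient of coincidence = 0.00583/0.00917 ≈ 0.64.

0.64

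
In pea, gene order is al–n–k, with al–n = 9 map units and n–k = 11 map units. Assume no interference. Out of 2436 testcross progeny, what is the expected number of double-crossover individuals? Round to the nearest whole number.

24

Map distances give recombination frequencies of 0.090 and 0.110 for the two intervals.
With no interference, expected double-crossover frequency = 0.090 × 0.110 = 0.00990.
Expected number = 0.00990 × 2436 = 24.12 ≈ 24.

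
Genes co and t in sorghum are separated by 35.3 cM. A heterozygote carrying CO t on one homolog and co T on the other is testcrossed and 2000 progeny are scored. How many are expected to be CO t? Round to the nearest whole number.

647

A map distance of 35.3 cM corresponds to a recombination frequency of 0.353.
The F1 is CO t / co T, so CO t is a parental gamete class with expected frequency (1 − r)/2 = 0.647/2 = 0.3235.
Expected number = 0.3235 × 2000 = 647.00 ≈ 647.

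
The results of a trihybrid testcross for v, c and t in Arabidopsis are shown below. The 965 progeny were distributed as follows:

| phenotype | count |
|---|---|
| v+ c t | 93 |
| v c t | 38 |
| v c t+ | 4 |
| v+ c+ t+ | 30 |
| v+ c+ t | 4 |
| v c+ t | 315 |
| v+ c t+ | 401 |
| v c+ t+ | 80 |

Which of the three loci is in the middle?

The two most frequent reciprocal classes, v c+ t and v+ c t+, are the parental types, so the F1 was v c+ t / v+ c t+.
The two rarest classes, v+ c+ t and v c t+, are the double crossovers. Comparing them with the parentals, only the v allele has switched, so v is the middle locus and the order is t – v – c.

v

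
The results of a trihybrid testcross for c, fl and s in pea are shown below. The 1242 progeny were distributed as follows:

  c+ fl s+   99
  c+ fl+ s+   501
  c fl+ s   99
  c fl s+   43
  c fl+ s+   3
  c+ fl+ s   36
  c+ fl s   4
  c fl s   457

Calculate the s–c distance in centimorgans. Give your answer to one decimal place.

6.9 centimorgans

The two most frequent reciprocal classes, c fl s and c+ fl+ s+, are the parental types, so the F1 was c fl s / c+ fl+ s+.
The two rarest classes, c+ fl s and c fl+ s+, are the double crossovers. Comparing them with the parentals, only the c allele has switched, so c is the middle locus and the order is s – c – fl.
Crossovers in the s–c interval produce the single-crossover classes c fl s+ and c+ fl+ s (43 + 36 = 79) plus the double crossovers (7).
RF(s–c) = (79 + 7) / 1242 = 86/1242 = 0.0692 → 6.9 centimorgans.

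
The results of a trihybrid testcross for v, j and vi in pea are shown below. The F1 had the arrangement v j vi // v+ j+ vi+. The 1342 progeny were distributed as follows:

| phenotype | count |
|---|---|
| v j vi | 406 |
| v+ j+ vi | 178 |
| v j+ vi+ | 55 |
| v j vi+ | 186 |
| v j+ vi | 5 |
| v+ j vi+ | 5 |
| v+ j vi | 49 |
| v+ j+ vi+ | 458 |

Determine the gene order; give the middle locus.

The two rarest classes, v j+ vi and v+ j vi+, are the double crossovers. Comparing them with the parentals, only the j allele has switched, so j is the middle locus and the order is v – j – vi.

j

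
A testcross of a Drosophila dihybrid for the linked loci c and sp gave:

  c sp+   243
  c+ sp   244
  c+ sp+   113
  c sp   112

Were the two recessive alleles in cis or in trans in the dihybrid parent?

The two most frequent classes are c+ sp (244) and c sp+ (243); these are the parental (non-recombinant) types.
So the F1 carried c+ sp on one chromosome and c sp+ on the other — the recessive alleles are on opposite chromosomes (trans / repulsion).

trans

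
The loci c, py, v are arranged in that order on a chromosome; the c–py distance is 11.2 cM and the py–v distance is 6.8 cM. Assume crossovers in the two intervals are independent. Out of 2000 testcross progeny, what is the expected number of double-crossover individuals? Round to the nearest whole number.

Map distances give recombination frequencies of 0.112 and 0.068 for the two intervals.
With no interference, expected double-crossover frequency = 0.112 × 0.068 = 0.00762.
Expected number = 0.00762 × 2000 = 15.23 ≈ 15.

15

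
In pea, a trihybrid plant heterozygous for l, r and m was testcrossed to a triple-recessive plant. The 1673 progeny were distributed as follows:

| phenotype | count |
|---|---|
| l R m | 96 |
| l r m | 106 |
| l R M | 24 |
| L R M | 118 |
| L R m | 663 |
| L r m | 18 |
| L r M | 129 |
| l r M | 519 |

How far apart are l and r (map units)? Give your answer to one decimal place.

16.0 map units

The two most frequent reciprocal classes, l r M and L R m, are the parental types, so the F1 was l r M / L R m.
The two rarest classes, l R M and L r m, are the double crossovers. Comparing them with the parentals, only the r allele has switched, so r is the middle locus and the order is l – r – m.
Crossovers in the l–r interval produce the single-crossover classes L r M and l R m (129 + 96 = 225) plus the double crossovers (42).
RF(l–r) = (225 + 42) / 1673 = 267/1673 = 0.1596 → 16.0 map units.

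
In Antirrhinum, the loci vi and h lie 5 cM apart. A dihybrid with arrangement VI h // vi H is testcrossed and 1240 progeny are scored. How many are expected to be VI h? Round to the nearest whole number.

A map distance of 5 cM corresponds to a recombination frequency of 0.050.
The F1 is VI h / vi H, so VI h is a parental gamete class with expected frequency (1 − r)/2 = 0.950/2 = 0.4750.
Expected number = 0.4750 × 1240 = 589.00 ≈ 589.

589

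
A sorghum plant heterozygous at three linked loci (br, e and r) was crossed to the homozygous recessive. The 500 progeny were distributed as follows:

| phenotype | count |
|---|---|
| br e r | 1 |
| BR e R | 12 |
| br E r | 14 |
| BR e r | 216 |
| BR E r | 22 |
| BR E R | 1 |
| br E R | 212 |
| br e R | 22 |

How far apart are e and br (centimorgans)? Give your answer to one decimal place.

9.2 centimorgans

The two most frequent reciprocal classes, BR e r and br E R, are the parental types, so the F1 was BR e r / br E R.
The two rarest classes, br e r and BR E R, are the double crossovers. Comparing them with the parentals, only the br allele has switched, so br is the middle locus and the order is r – br – e.
Crossovers in the br–e interval produce the single-crossover classes BR E r and br e R (22 + 22 = 44) plus the double crossovers (2).
RF(br–e) = (44 + 2) / 500 = 46/500 = 0.0920 → 9.2 centimorgans.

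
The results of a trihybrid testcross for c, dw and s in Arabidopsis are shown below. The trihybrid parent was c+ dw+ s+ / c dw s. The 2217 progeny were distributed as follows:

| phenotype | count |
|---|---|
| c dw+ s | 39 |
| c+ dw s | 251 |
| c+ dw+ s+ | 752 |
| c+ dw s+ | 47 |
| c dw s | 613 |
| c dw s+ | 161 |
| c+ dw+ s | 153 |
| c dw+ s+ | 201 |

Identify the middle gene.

The two rarest classes, c+ dw s+ and c dw+ s, are the double crossovers. Comparing them with the parentals, only the dw allele has switched, so dw is the middle locus and the order is c – dw – s.

dw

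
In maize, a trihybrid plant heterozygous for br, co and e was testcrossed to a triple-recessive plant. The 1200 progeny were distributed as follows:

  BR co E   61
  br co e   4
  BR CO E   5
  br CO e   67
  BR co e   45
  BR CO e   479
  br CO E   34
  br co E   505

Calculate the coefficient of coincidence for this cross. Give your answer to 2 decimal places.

0.90

The two most frequent reciprocal classes, br co E and BR CO e, are the parental types, so the F1 was br co E / BR CO e.
The two rarest classes, br co e and BR CO E, are the double crossovers. Comparing them with the parentals, only the e allele has switched, so e is the middle locus and the order is co – e – br.
co–e: (79 + 9)/1200 = 0.0733; e–br: (128 + 9)/1200 = 0.1142.
Expected DCO frequency = 0.0733 × 0.1142 ≈ 0.00837; observed = 9/1200 ≈ 0.00750.
Coefficient of coincidence = 0.00750/0.00837 ≈ 0.90.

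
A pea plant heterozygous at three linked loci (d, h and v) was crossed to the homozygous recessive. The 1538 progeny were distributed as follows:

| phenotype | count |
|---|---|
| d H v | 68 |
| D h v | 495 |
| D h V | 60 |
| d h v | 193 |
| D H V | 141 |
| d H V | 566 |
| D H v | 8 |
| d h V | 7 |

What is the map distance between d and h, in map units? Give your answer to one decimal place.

22.7 map units

The two most frequent reciprocal classes, D h v and d H V, are the parental types, so the F1 was D h v / d H V.
The two rarest classes, D H v and d h V, are the double crossovers. Comparing them with the parentals, only the h allele has switched, so h is the middle locus and the order is d – h – v.
Crossovers in the d–h interval produce the single-crossover classes d h v and D H V (193 + 141 = 334) plus the double crossovers (15).
RF(d–h) = (334 + 15) / 1538 = 349/1538 = 0.2269 → 22.7 map units.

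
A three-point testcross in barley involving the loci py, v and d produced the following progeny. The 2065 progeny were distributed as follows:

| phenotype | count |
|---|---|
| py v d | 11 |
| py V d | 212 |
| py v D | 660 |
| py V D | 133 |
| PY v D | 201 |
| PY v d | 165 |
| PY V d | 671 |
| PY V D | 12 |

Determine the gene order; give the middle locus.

The two most frequent reciprocal classes, PY V d and py v D, are the parental types, so the F1 was PY V d / py v D.
The two rarest classes, PY V D and py v d, are the double crossovers. Comparing them with the parentals, only the d allele has switched, so d is the middle locus and the order is v – d – py.

d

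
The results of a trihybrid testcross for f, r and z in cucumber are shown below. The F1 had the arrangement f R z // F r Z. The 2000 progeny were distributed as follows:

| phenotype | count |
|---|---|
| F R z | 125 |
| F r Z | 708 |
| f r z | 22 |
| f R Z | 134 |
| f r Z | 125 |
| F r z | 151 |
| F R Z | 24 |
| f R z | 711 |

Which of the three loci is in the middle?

The two rarest classes, f r z and F R Z, are the double crossovers. Comparing them with the parentals, only the r allele has switched, so r is the middle locus and the order is z – r – f.

r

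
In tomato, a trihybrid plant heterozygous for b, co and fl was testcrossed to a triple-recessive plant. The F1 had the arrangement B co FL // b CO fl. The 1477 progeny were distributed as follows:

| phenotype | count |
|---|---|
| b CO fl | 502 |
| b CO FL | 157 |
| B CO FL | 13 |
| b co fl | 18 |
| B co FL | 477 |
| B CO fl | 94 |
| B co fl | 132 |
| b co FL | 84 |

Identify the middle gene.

The two rarest classes, B CO FL and b co fl, are the double crossovers. Comparing them with the parentals, only the co allele has switched, so co is the middle locus and the order is b – co – fl.

co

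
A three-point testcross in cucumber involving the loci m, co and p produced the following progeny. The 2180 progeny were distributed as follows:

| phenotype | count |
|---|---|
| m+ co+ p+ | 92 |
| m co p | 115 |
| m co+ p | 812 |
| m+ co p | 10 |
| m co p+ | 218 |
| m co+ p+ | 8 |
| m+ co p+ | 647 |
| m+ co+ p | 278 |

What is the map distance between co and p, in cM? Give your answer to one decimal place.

10.3 cM

The two most frequent reciprocal classes, m+ co p+ and m co+ p, are the parental types, so the F1 was m+ co p+ / m co+ p.
The two rarest classes, m+ co p and m co+ p+, are the double crossovers. Comparing them with the parentals, only the p allele has switched, so p is the middle locus and the order is co – p – m.
Crossovers in the co–p interval produce the single-crossover classes m+ co+ p+ and m co p (92 + 115 = 207) plus the double crossovers (18).
RF(co–p) = (207 + 18) / 2180 = 225/2180 = 0.1032 → 10.3 cM.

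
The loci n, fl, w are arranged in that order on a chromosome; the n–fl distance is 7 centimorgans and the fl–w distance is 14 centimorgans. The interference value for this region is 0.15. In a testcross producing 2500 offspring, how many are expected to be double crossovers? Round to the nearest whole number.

21

Map distances give recombination frequencies of 0.070 and 0.140 for the two intervals.
With interference 0.15 (so coincidence = 0.85), expected double-crossover frequency = 0.070 × 0.140 × 0.85 = 0.00833.
Expected number = 0.00833 × 2500 = 20.83 ≈ 21.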